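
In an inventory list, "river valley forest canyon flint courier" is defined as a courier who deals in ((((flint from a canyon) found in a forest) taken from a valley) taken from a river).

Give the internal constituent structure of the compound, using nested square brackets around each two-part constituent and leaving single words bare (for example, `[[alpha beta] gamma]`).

The outermost head in the paraphrase is "courier", modified by "river valley forest canyon flint".
Inside "river valley forest canyon flint": head "flint" (specifically "valley forest canyon flint"), modifier "river".
Inside "valley forest canyon flint": head "flint" (specifically "forest canyon flint"), modifier "valley".
Inside "forest canyon flint": head "flint" (specifically "canyon flint"), modifier "forest".
Inside "canyon flint": head "flint", modifier "canyon".
Putting it together: [[river [valley [forest [canyon flint]]]] courier].

[[river [valley [forest [canyon flint]]]] courier]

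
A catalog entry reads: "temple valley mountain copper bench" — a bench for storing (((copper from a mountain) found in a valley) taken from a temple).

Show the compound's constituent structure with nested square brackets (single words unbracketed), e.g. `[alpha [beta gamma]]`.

Overall it is a kind of bench; the modifier is "temple valley mountain copper".
"temple valley mountain copper" → head "copper" (specifically "valley mountain copper"), modifier "temple".
"valley mountain copper" → head "copper" (specifically "mountain copper"), modifier "valley".
"mountain copper" → head "copper", modifier "mountain".
Putting it together: [[temple [valley [mountain copper]]] bench].

[[temple [valley [mountain copper]]] bench]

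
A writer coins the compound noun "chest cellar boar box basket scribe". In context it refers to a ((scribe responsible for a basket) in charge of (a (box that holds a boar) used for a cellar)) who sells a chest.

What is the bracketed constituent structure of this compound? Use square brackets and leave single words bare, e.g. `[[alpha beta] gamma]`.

[chest [[cellar [boar box]] [basket scribe]]]

The outermost head in the paraphrase is "scribe" (specifically "cellar boar box basket scribe"), modified by "chest".
Within "cellar boar box basket scribe", the head is "scribe" (specifically "basket scribe") and the modifier is "cellar boar box".
Within "cellar boar box", the head is "box" (specifically "boar box") and the modifier is "cellar".
Within "boar box", the head is "box" and the modifier is "boar".
Within "basket scribe", the head is "scribe" and the modifier is "basket".
So the structure is [chest [[cellar [boar box]] [basket scribe]]].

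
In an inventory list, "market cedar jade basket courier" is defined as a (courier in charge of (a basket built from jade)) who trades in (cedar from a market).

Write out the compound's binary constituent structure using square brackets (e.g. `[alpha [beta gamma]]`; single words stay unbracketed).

[[market cedar] [[jade basket] courier]]

At the top level: head "courier" (specifically "jade basket courier"); modifier "market cedar".
"market cedar" → head "cedar", modifier "market".
"jade basket courier" → head "courier", modifier "jade basket".
"jade basket" → head "basket", modifier "jade".
Assembled: [[market cedar] [[jade basket] courier]].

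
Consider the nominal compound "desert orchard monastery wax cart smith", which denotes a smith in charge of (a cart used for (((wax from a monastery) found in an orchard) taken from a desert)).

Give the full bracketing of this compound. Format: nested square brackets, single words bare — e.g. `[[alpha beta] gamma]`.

The outermost head in the paraphrase is "smith", modified by "desert orchard monastery wax cart".
Inside "desert orchard monastery wax cart": head "cart", modifier "desert orchard monastery wax".
Inside "desert orchard monastery wax": head "wax" (specifically "orchard monastery wax"), modifier "desert".
Inside "orchard monastery wax": head "wax" (specifically "monastery wax"), modifier "orchard".
Inside "monastery wax": head "wax", modifier "monastery".
So the structure is [[[desert [orchard [monastery wax]]] cart] smith].

[[[desert [orchard [monastery wax]]] cart] smith]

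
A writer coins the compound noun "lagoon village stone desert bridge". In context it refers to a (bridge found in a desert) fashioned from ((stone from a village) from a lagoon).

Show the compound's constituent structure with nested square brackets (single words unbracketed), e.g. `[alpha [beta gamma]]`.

[[lagoon [village stone]] [desert bridge]]

Overall it is a kind of bridge (specifically "desert bridge"); the modifier is "lagoon village stone".
Inside "lagoon village stone": head "stone" (specifically "village stone"), modifier "lagoon".
Inside "village stone": head "stone", modifier "village".
Inside "desert bridge": head "bridge", modifier "desert".
Putting it together: [[lagoon [village stone]] [desert bridge]].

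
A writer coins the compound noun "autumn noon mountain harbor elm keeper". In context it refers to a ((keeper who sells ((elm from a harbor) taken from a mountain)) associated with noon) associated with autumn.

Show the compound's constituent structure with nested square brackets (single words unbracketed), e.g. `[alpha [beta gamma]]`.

At the top level: head "keeper" (specifically "noon mountain harbor elm keeper"); modifier "autumn".
Inside "noon mountain harbor elm keeper": head "keeper" (specifically "mountain harbor elm keeper"), modifier "noon".
Inside "mountain harbor elm keeper": head "keeper", modifier "mountain harbor elm".
Inside "mountain harbor elm": head "elm" (specifically "harbor elm"), modifier "mountain".
Inside "harbor elm": head "elm", modifier "harbor".
Assembled: [autumn [noon [[mountain [harbor elm]] keeper]]].

[autumn [noon [[mountain [harbor elm]] keeper]]]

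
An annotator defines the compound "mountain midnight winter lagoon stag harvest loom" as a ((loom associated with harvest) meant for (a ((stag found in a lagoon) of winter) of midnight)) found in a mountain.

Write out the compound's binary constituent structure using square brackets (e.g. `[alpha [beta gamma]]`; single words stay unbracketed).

Overall it is a kind of loom (specifically "midnight winter lagoon stag harvest loom"); the modifier is "mountain".
Inside "midnight winter lagoon stag harvest loom": head "loom" (specifically "harvest loom"), modifier "midnight winter lagoon stag".
Inside "midnight winter lagoon stag": head "stag" (specifically "winter lagoon stag"), modifier "midnight".
Inside "winter lagoon stag": head "stag" (specifically "lagoon stag"), modifier "winter".
Inside "lagoon stag": head "stag", modifier "lagoon".
Inside "harvest loom": head "loom", modifier "harvest".
So the structure is [mountain [[midnight [winter [lagoon stag]]] [harvest loom]]].

[mountain [[midnight [winter [lagoon stag]]] [harvest loom]]]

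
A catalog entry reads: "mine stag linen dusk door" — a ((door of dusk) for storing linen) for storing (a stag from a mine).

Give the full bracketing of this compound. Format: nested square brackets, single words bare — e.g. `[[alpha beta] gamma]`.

[[mine stag] [linen [dusk door]]]

Whole compound: head "door" (specifically "linen dusk door"), modifier "mine stag".
"mine stag" → head "stag", modifier "mine".
"linen dusk door" → head "door" (specifically "dusk door"), modifier "linen".
"dusk door" → head "door", modifier "dusk".
Putting it together: [[mine stag] [linen [dusk door]]].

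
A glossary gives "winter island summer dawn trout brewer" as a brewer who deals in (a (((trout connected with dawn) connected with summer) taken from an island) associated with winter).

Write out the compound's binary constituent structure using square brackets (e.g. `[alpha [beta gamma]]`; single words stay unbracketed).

At the top level: head "brewer"; modifier "winter island summer dawn trout".
"winter island summer dawn trout" → head "trout" (specifically "island summer dawn trout"), modifier "winter".
"island summer dawn trout" → head "trout" (specifically "summer dawn trout"), modifier "island".
"summer dawn trout" → head "trout" (specifically "dawn trout"), modifier "summer".
"dawn trout" → head "trout", modifier "dawn".
So the structure is [[winter [island [summer [dawn trout]]]] brewer].

[[winter [island [summer [dawn trout]]]] brewer]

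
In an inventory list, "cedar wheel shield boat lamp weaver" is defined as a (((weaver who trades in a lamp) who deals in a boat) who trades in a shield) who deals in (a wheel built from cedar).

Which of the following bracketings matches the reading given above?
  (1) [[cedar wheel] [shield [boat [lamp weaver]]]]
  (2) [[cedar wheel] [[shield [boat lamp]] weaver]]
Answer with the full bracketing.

[[cedar wheel] [shield [boat [lamp weaver]]]]

The paraphrase's head is the "weaver" part ("shield boat lamp weaver"); its modifier is "cedar wheel".
That top-level split, carried through the inner groups, gives [[cedar wheel] [shield [boat [lamp weaver]]]].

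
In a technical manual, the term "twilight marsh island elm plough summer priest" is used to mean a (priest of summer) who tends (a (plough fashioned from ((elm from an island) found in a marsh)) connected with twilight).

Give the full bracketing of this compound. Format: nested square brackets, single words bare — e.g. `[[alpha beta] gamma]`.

[[twilight [[marsh [island elm]] plough]] [summer priest]]

The outermost head in the paraphrase is "priest" (specifically "summer priest"), modified by "twilight marsh island elm plough".
Inside "twilight marsh island elm plough": head "plough" (specifically "marsh island elm plough"), modifier "twilight".
Inside "marsh island elm plough": head "plough", modifier "marsh island elm".
Inside "marsh island elm": head "elm" (specifically "island elm"), modifier "marsh".
Inside "island elm": head "elm", modifier "island".
Inside "summer priest": head "priest", modifier "summer".
Putting it together: [[twilight [[marsh [island elm]] plough]] [summer priest]].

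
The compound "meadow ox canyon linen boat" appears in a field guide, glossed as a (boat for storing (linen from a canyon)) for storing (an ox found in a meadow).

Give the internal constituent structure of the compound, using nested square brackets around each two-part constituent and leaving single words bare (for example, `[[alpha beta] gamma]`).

The outermost head in the paraphrase is "boat" (specifically "canyon linen boat"), modified by "meadow ox".
"meadow ox" → head "ox", modifier "meadow".
"canyon linen boat" → head "boat", modifier "canyon linen".
"canyon linen" → head "linen", modifier "canyon".
Putting it together: [[meadow ox] [[canyon linen] boat]].

[[meadow ox] [[canyon linen] boat]]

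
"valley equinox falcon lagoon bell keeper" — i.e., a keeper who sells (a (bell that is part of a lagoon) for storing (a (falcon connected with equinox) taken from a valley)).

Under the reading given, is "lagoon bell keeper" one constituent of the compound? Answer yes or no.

no

The top-level split is [valley equinox falcon lagoon bell] [keeper]; the full structure is [[[valley [equinox falcon]] [lagoon bell]] keeper].
"lagoon bell keeper" straddles a constituent boundary, so it is not a single unit.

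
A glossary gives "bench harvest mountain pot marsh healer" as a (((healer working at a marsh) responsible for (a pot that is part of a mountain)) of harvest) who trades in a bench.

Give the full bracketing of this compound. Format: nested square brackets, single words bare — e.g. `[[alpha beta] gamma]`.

Whole compound: head "healer" (specifically "harvest mountain pot marsh healer"), modifier "bench".
"harvest mountain pot marsh healer" → head "healer" (specifically "mountain pot marsh healer"), modifier "harvest".
"mountain pot marsh healer" → head "healer" (specifically "marsh healer"), modifier "mountain pot".
"mountain pot" → head "pot", modifier "mountain".
"marsh healer" → head "healer", modifier "marsh".
So the structure is [bench [harvest [[mountain pot] [marsh healer]]]].

[bench [harvest [[mountain pot] [marsh healer]]]]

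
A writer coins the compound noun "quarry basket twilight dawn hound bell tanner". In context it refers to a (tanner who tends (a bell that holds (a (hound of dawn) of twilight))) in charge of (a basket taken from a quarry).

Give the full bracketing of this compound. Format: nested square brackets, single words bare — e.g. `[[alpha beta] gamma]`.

[[quarry basket] [[[twilight [dawn hound]] bell] tanner]]

Whole compound: head "tanner" (specifically "twilight dawn hound bell tanner"), modifier "quarry basket".
Inside "quarry basket": head "basket", modifier "quarry".
Inside "twilight dawn hound bell tanner": head "tanner", modifier "twilight dawn hound bell".
Inside "twilight dawn hound bell": head "bell", modifier "twilight dawn hound".
Inside "twilight dawn hound": head "hound" (specifically "dawn hound"), modifier "twilight".
Inside "dawn hound": head "hound", modifier "dawn".
Putting it together: [[quarry basket] [[[twilight [dawn hound]] bell] tanner]].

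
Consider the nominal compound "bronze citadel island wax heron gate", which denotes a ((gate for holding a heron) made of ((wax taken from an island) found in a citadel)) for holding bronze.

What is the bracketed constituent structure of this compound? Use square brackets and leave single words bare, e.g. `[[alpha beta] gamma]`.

Whole compound: head "gate" (specifically "citadel island wax heron gate"), modifier "bronze".
Inside "citadel island wax heron gate": head "gate" (specifically "heron gate"), modifier "citadel island wax".
Inside "citadel island wax": head "wax" (specifically "island wax"), modifier "citadel".
Inside "island wax": head "wax", modifier "island".
Inside "heron gate": head "gate", modifier "heron".
Assembled: [bronze [[citadel [island wax]] [heron gate]]].

[bronze [[citadel [island wax]] [heron gate]]]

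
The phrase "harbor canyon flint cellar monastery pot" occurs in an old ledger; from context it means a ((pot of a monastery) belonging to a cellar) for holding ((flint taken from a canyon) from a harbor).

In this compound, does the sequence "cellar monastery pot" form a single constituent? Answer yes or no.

The paraphrase groups the words so that "cellar monastery pot" is one unit: it corresponds to a single parenthesized sub-phrase.
The full structure is [[harbor [canyon flint]] [cellar [monastery pot]]], in which [cellar monastery pot] is a constituent.

yes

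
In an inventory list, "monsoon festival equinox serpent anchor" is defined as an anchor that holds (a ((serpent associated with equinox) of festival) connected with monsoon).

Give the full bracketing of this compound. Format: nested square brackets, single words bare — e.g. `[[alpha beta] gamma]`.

At the top level: head "anchor"; modifier "monsoon festival equinox serpent".
Inside "monsoon festival equinox serpent": head "serpent" (specifically "festival equinox serpent"), modifier "monsoon".
Inside "festival equinox serpent": head "serpent" (specifically "equinox serpent"), modifier "festival".
Inside "equinox serpent": head "serpent", modifier "equinox".
So the structure is [[monsoon [festival [equinox serpent]]] anchor].

[[monsoon [festival [equinox serpent]]] anchor]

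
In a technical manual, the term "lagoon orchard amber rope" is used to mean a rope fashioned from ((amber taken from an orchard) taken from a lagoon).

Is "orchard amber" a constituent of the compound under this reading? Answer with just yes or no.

yes

The paraphrase groups the words so that "orchard amber" is one unit: it corresponds to a single parenthesized sub-phrase.
The full structure is [[lagoon [orchard amber]] rope], in which [orchard amber] is a constituent.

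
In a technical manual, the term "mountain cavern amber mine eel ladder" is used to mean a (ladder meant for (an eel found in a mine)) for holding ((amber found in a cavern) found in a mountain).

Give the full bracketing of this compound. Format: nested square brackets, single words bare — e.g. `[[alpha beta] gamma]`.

At the top level: head "ladder" (specifically "mine eel ladder"); modifier "mountain cavern amber".
Inside "mountain cavern amber": head "amber" (specifically "cavern amber"), modifier "mountain".
Inside "cavern amber": head "amber", modifier "cavern".
Inside "mine eel ladder": head "ladder", modifier "mine eel".
Inside "mine eel": head "eel", modifier "mine".
So the structure is [[mountain [cavern amber]] [[mine eel] ladder]].

[[mountain [cavern amber]] [[mine eel] ladder]]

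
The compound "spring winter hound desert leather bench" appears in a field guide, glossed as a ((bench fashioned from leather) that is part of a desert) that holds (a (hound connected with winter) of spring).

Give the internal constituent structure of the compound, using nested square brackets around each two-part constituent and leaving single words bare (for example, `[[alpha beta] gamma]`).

[[spring [winter hound]] [desert [leather bench]]]

Whole compound: head "bench" (specifically "desert leather bench"), modifier "spring winter hound".
Within "spring winter hound", the head is "hound" (specifically "winter hound") and the modifier is "spring".
Within "winter hound", the head is "hound" and the modifier is "winter".
Within "desert leather bench", the head is "bench" (specifically "leather bench") and the modifier is "desert".
Within "leather bench", the head is "bench" and the modifier is "leather".
So the structure is [[spring [winter hound]] [desert [leather bench]]].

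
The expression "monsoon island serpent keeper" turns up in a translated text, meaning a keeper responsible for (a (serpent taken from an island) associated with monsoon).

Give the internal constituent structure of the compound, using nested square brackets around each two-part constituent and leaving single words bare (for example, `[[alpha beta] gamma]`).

Overall it is a kind of keeper; the modifier is "monsoon island serpent".
Within "monsoon island serpent", the head is "serpent" (specifically "island serpent") and the modifier is "monsoon".
Within "island serpent", the head is "serpent" and the modifier is "island".
Putting it together: [[monsoon [island serpent]] keeper].

[[monsoon [island serpent]] keeper]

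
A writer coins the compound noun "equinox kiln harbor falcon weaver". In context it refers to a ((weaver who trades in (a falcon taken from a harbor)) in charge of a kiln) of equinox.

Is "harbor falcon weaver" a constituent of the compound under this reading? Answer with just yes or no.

yes

The paraphrase groups the words so that "harbor falcon weaver" is one unit: it corresponds to a single parenthesized sub-phrase.
The full structure is [equinox [kiln [[harbor falcon] weaver]]], in which [harbor falcon weaver] is a constituent.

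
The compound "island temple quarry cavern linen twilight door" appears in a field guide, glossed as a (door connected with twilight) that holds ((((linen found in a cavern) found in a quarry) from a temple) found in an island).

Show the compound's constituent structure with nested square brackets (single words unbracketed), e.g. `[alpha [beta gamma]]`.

[[island [temple [quarry [cavern linen]]]] [twilight door]]

Overall it is a kind of door (specifically "twilight door"); the modifier is "island temple quarry cavern linen".
Within "island temple quarry cavern linen", the head is "linen" (specifically "temple quarry cavern linen") and the modifier is "island".
Within "temple quarry cavern linen", the head is "linen" (specifically "quarry cavern linen") and the modifier is "temple".
Within "quarry cavern linen", the head is "linen" (specifically "cavern linen") and the modifier is "quarry".
Within "cavern linen", the head is "linen" and the modifier is "cavern".
Within "twilight door", the head is "door" and the modifier is "twilight".
Assembled: [[island [temple [quarry [cavern linen]]]] [twilight door]].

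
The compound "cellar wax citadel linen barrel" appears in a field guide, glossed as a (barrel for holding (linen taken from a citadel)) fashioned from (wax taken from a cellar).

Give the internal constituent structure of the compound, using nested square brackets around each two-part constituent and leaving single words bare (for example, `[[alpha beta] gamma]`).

Whole compound: head "barrel" (specifically "citadel linen barrel"), modifier "cellar wax".
Within "cellar wax", the head is "wax" and the modifier is "cellar".
Within "citadel linen barrel", the head is "barrel" and the modifier is "citadel linen".
Within "citadel linen", the head is "linen" and the modifier is "citadel".
So the structure is [[cellar wax] [[citadel linen] barrel]].

[[cellar wax] [[citadel linen] barrel]]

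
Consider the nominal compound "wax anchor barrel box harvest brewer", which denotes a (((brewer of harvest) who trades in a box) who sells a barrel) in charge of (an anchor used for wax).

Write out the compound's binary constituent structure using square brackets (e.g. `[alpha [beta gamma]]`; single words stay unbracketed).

The outermost head in the paraphrase is "brewer" (specifically "barrel box harvest brewer"), modified by "wax anchor".
Inside "wax anchor": head "anchor", modifier "wax".
Inside "barrel box harvest brewer": head "brewer" (specifically "box harvest brewer"), modifier "barrel".
Inside "box harvest brewer": head "brewer" (specifically "harvest brewer"), modifier "box".
Inside "harvest brewer": head "brewer", modifier "harvest".
Putting it together: [[wax anchor] [barrel [box [harvest brewer]]]].

[[wax anchor] [barrel [box [harvest brewer]]]]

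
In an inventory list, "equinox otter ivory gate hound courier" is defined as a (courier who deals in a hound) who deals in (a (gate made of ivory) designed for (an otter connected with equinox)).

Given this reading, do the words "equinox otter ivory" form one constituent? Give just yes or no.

The top-level split is [equinox otter ivory gate] [hound courier]; the full structure is [[[equinox otter] [ivory gate]] [hound courier]].
"equinox otter ivory" straddles a constituent boundary, so it is not a single unit.

no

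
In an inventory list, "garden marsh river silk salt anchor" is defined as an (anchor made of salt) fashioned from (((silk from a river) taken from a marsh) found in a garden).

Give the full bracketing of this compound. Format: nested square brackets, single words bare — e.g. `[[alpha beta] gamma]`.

[[garden [marsh [river silk]]] [salt anchor]]

At the top level: head "anchor" (specifically "salt anchor"); modifier "garden marsh river silk".
Within "garden marsh river silk", the head is "silk" (specifically "marsh river silk") and the modifier is "garden".
Within "marsh river silk", the head is "silk" (specifically "river silk") and the modifier is "marsh".
Within "river silk", the head is "silk" and the modifier is "river".
Within "salt anchor", the head is "anchor" and the modifier is "salt".
Assembled: [[garden [marsh [river silk]]] [salt anchor]].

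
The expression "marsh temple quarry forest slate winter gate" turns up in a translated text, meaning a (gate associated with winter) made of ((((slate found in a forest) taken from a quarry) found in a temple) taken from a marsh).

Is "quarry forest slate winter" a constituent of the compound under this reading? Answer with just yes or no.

The top-level split is [marsh temple quarry forest slate] [winter gate]; the full structure is [[marsh [temple [quarry [forest slate]]]] [winter gate]].
"quarry forest slate winter" straddles a constituent boundary, so it is not a single unit.

no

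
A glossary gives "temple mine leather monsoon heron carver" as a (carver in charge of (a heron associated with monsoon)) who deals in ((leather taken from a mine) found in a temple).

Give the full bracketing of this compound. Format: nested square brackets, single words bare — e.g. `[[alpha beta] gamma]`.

[[temple [mine leather]] [[monsoon heron] carver]]

Overall it is a kind of carver (specifically "monsoon heron carver"); the modifier is "temple mine leather".
Inside "temple mine leather": head "leather" (specifically "mine leather"), modifier "temple".
Inside "mine leather": head "leather", modifier "mine".
Inside "monsoon heron carver": head "carver", modifier "monsoon heron".
Inside "monsoon heron": head "heron", modifier "monsoon".
Putting it together: [[temple [mine leather]] [[monsoon heron] carver]].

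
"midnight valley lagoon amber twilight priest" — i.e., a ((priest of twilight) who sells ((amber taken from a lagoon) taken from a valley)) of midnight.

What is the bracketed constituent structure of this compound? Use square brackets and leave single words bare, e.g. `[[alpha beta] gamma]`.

[midnight [[valley [lagoon amber]] [twilight priest]]]

The outermost head in the paraphrase is "priest" (specifically "valley lagoon amber twilight priest"), modified by "midnight".
"valley lagoon amber twilight priest" → head "priest" (specifically "twilight priest"), modifier "valley lagoon amber".
"valley lagoon amber" → head "amber" (specifically "lagoon amber"), modifier "valley".
"lagoon amber" → head "amber", modifier "lagoon".
"twilight priest" → head "priest", modifier "twilight".
Putting it together: [midnight [[valley [lagoon amber]] [twilight priest]]].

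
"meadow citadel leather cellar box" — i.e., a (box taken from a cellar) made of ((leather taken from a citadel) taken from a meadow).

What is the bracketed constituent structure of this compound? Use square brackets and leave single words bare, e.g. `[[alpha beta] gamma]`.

[[meadow [citadel leather]] [cellar box]]

Overall it is a kind of box (specifically "cellar box"); the modifier is "meadow citadel leather".
"meadow citadel leather" → head "leather" (specifically "citadel leather"), modifier "meadow".
"citadel leather" → head "leather", modifier "citadel".
"cellar box" → head "box", modifier "cellar".
Putting it together: [[meadow [citadel leather]] [cellar box]].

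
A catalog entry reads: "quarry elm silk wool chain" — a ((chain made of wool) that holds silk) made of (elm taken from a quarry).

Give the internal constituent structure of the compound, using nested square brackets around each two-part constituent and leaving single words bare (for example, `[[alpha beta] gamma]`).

[[quarry elm] [silk [wool chain]]]

Whole compound: head "chain" (specifically "silk wool chain"), modifier "quarry elm".
Within "quarry elm", the head is "elm" and the modifier is "quarry".
Within "silk wool chain", the head is "chain" (specifically "wool chain") and the modifier is "silk".
Within "wool chain", the head is "chain" and the modifier is "wool".
Putting it together: [[quarry elm] [silk [wool chain]]].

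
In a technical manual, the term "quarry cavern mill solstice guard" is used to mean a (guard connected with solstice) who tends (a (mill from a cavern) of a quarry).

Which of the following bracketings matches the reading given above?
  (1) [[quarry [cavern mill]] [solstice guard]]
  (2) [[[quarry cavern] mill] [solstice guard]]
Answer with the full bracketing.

[[quarry [cavern mill]] [solstice guard]]

The paraphrase's head is the "guard" part ("solstice guard"); its modifier is "quarry cavern mill".
That top-level split, carried through the inner groups, gives [[quarry [cavern mill]] [solstice guard]].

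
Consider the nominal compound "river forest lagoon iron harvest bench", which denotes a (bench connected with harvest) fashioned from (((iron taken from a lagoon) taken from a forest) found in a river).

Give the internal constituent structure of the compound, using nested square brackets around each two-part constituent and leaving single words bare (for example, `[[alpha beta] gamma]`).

The outermost head in the paraphrase is "bench" (specifically "harvest bench"), modified by "river forest lagoon iron".
"river forest lagoon iron" → head "iron" (specifically "forest lagoon iron"), modifier "river".
"forest lagoon iron" → head "iron" (specifically "lagoon iron"), modifier "forest".
"lagoon iron" → head "iron", modifier "lagoon".
"harvest bench" → head "bench", modifier "harvest".
Putting it together: [[river [forest [lagoon iron]]] [harvest bench]].

[[river [forest [lagoon iron]]] [harvest bench]]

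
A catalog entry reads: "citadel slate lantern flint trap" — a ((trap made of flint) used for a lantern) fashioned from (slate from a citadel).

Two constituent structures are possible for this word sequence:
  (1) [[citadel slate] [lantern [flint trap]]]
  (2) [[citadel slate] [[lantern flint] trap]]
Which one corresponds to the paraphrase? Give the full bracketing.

The paraphrase's head is the "trap" part ("lantern flint trap"); its modifier is "citadel slate".
That top-level split, carried through the inner groups, gives [[citadel slate] [lantern [flint trap]]].

[[citadel slate] [lantern [flint trap]]]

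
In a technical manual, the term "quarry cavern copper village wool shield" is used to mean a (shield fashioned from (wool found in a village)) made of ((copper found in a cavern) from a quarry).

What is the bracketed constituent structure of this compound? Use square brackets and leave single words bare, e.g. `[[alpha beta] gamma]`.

[[quarry [cavern copper]] [[village wool] shield]]

Whole compound: head "shield" (specifically "village wool shield"), modifier "quarry cavern copper".
Within "quarry cavern copper", the head is "copper" (specifically "cavern copper") and the modifier is "quarry".
Within "cavern copper", the head is "copper" and the modifier is "cavern".
Within "village wool shield", the head is "shield" and the modifier is "village wool".
Within "village wool", the head is "wool" and the modifier is "village".
Putting it together: [[quarry [cavern copper]] [[village wool] shield]].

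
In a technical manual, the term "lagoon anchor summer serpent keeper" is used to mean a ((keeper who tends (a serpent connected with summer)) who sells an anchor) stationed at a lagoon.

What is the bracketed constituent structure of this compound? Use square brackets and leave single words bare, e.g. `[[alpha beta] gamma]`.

At the top level: head "keeper" (specifically "anchor summer serpent keeper"); modifier "lagoon".
Inside "anchor summer serpent keeper": head "keeper" (specifically "summer serpent keeper"), modifier "anchor".
Inside "summer serpent keeper": head "keeper", modifier "summer serpent".
Inside "summer serpent": head "serpent", modifier "summer".
So the structure is [lagoon [anchor [[summer serpent] keeper]]].

[lagoon [anchor [[summer serpent] keeper]]]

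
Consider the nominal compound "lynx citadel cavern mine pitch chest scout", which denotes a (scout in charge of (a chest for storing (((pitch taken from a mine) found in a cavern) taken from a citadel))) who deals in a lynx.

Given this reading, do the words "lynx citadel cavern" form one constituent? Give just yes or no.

no

The top-level split is [lynx] [citadel cavern mine pitch chest scout]; the full structure is [lynx [[[citadel [cavern [mine pitch]]] chest] scout]].
"lynx citadel cavern" straddles a constituent boundary, so it is not a single unit.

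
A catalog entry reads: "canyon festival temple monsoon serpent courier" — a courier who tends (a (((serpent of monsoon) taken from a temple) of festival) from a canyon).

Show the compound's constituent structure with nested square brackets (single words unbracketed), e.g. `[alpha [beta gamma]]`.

The outermost head in the paraphrase is "courier", modified by "canyon festival temple monsoon serpent".
Within "canyon festival temple monsoon serpent", the head is "serpent" (specifically "festival temple monsoon serpent") and the modifier is "canyon".
Within "festival temple monsoon serpent", the head is "serpent" (specifically "temple monsoon serpent") and the modifier is "festival".
Within "temple monsoon serpent", the head is "serpent" (specifically "monsoon serpent") and the modifier is "temple".
Within "monsoon serpent", the head is "serpent" and the modifier is "monsoon".
So the structure is [[canyon [festival [temple [monsoon serpent]]]] courier].

[[canyon [festival [temple [monsoon serpent]]]] courier]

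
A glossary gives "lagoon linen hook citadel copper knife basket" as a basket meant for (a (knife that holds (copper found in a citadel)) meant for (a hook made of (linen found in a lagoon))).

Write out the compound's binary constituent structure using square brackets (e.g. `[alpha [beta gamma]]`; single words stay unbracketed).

[[[[lagoon linen] hook] [[citadel copper] knife]] basket]

Overall it is a kind of basket; the modifier is "lagoon linen hook citadel copper knife".
Within "lagoon linen hook citadel copper knife", the head is "knife" (specifically "citadel copper knife") and the modifier is "lagoon linen hook".
Within "lagoon linen hook", the head is "hook" and the modifier is "lagoon linen".
Within "lagoon linen", the head is "linen" and the modifier is "lagoon".
Within "citadel copper knife", the head is "knife" and the modifier is "citadel copper".
Within "citadel copper", the head is "copper" and the modifier is "citadel".
Putting it together: [[[[lagoon linen] hook] [[citadel copper] knife]] basket].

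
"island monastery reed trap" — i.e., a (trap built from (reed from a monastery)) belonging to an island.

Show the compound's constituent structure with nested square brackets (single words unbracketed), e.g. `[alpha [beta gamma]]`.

[island [[monastery reed] trap]]

Overall it is a kind of trap (specifically "monastery reed trap"); the modifier is "island".
Within "monastery reed trap", the head is "trap" and the modifier is "monastery reed".
Within "monastery reed", the head is "reed" and the modifier is "monastery".
Assembled: [island [[monastery reed] trap]].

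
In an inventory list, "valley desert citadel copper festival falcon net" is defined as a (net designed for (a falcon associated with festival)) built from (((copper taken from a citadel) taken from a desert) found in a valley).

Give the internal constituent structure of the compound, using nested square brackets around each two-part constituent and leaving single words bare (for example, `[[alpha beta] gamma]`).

[[valley [desert [citadel copper]]] [[festival falcon] net]]

At the top level: head "net" (specifically "festival falcon net"); modifier "valley desert citadel copper".
"valley desert citadel copper" → head "copper" (specifically "desert citadel copper"), modifier "valley".
"desert citadel copper" → head "copper" (specifically "citadel copper"), modifier "desert".
"citadel copper" → head "copper", modifier "citadel".
"festival falcon net" → head "net", modifier "festival falcon".
"festival falcon" → head "falcon", modifier "festival".
Assembled: [[valley [desert [citadel copper]]] [[festival falcon] net]].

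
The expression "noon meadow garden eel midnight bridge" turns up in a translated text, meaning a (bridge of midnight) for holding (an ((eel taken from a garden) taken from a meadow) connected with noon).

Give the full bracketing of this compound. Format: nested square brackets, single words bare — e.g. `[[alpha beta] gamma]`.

[[noon [meadow [garden eel]]] [midnight bridge]]

At the top level: head "bridge" (specifically "midnight bridge"); modifier "noon meadow garden eel".
Inside "noon meadow garden eel": head "eel" (specifically "meadow garden eel"), modifier "noon".
Inside "meadow garden eel": head "eel" (specifically "garden eel"), modifier "meadow".
Inside "garden eel": head "eel", modifier "garden".
Inside "midnight bridge": head "bridge", modifier "midnight".
Putting it together: [[noon [meadow [garden eel]]] [midnight bridge]].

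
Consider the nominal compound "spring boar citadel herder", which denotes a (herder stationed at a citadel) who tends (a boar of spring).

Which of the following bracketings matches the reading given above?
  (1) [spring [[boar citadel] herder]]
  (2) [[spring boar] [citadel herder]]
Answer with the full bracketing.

The paraphrase's head is the "herder" part ("citadel herder"); its modifier is "spring boar".
That top-level split, carried through the inner groups, gives [[spring boar] [citadel herder]].

[[spring boar] [citadel herder]]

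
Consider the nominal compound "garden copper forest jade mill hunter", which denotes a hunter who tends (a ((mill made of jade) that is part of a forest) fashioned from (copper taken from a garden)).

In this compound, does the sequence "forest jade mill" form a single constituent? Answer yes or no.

yes

The paraphrase groups the words so that "forest jade mill" is one unit: it corresponds to a single parenthesized sub-phrase.
The full structure is [[[garden copper] [forest [jade mill]]] hunter], in which [forest jade mill] is a constituent.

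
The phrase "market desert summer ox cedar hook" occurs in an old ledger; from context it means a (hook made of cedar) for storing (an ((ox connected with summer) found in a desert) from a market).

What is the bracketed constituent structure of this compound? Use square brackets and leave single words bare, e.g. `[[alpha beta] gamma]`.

[[market [desert [summer ox]]] [cedar hook]]

Whole compound: head "hook" (specifically "cedar hook"), modifier "market desert summer ox".
Inside "market desert summer ox": head "ox" (specifically "desert summer ox"), modifier "market".
Inside "desert summer ox": head "ox" (specifically "summer ox"), modifier "desert".
Inside "summer ox": head "ox", modifier "summer".
Inside "cedar hook": head "hook", modifier "cedar".
Putting it together: [[market [desert [summer ox]]] [cedar hook]].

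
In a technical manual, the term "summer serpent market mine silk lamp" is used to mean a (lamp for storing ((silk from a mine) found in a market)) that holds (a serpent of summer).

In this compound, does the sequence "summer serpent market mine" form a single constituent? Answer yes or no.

The top-level split is [summer serpent] [market mine silk lamp]; the full structure is [[summer serpent] [[market [mine silk]] lamp]].
"summer serpent market mine" straddles a constituent boundary, so it is not a single unit.

no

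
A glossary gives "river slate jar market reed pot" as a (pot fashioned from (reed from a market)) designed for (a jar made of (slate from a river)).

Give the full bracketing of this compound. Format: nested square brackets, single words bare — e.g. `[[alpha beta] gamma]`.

[[[river slate] jar] [[market reed] pot]]

Whole compound: head "pot" (specifically "market reed pot"), modifier "river slate jar".
"river slate jar" → head "jar", modifier "river slate".
"river slate" → head "slate", modifier "river".
"market reed pot" → head "pot", modifier "market reed".
"market reed" → head "reed", modifier "market".
So the structure is [[[river slate] jar] [[market reed] pot]].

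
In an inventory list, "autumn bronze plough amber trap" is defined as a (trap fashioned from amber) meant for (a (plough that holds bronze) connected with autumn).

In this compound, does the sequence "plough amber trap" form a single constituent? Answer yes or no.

no

The top-level split is [autumn bronze plough] [amber trap]; the full structure is [[autumn [bronze plough]] [amber trap]].
"plough amber trap" straddles a constituent boundary, so it is not a single unit.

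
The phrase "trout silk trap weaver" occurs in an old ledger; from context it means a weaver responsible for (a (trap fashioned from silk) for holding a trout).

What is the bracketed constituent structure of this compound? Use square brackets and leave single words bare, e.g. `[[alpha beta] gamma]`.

At the top level: head "weaver"; modifier "trout silk trap".
Within "trout silk trap", the head is "trap" (specifically "silk trap") and the modifier is "trout".
Within "silk trap", the head is "trap" and the modifier is "silk".
Putting it together: [[trout [silk trap]] weaver].

[[trout [silk trap]] weaver]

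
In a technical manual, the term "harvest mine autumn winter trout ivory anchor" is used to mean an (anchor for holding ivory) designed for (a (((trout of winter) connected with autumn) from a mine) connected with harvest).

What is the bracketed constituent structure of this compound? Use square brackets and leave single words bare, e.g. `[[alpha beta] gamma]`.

[[harvest [mine [autumn [winter trout]]]] [ivory anchor]]

At the top level: head "anchor" (specifically "ivory anchor"); modifier "harvest mine autumn winter trout".
Inside "harvest mine autumn winter trout": head "trout" (specifically "mine autumn winter trout"), modifier "harvest".
Inside "mine autumn winter trout": head "trout" (specifically "autumn winter trout"), modifier "mine".
Inside "autumn winter trout": head "trout" (specifically "winter trout"), modifier "autumn".
Inside "winter trout": head "trout", modifier "winter".
Inside "ivory anchor": head "anchor", modifier "ivory".
Putting it together: [[harvest [mine [autumn [winter trout]]]] [ivory anchor]].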